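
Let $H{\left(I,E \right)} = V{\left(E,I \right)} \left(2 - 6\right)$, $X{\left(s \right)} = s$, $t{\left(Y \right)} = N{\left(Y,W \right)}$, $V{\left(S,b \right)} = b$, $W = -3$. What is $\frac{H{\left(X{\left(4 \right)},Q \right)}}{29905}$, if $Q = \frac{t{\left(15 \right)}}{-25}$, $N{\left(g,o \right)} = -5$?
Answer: $- \frac{16}{29905} \approx -0.00053503$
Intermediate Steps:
$t{\left(Y \right)} = -5$
$Q = \frac{1}{5}$ ($Q = - \frac{5}{-25} = \left(-5\right) \left(- \frac{1}{25}\right) = \frac{1}{5} \approx 0.2$)
$H{\left(I,E \right)} = - 4 I$ ($H{\left(I,E \right)} = I \left(2 - 6\right) = I \left(-4\right) = - 4 I$)
$\frac{H{\left(X{\left(4 \right)},Q \right)}}{29905} = \frac{\left(-4\right) 4}{29905} = \left(-16\right) \frac{1}{29905} = - \frac{16}{29905}$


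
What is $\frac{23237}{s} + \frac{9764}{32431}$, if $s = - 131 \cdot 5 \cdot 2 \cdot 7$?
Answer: $- \frac{94866181}{42484610} \approx -2.233$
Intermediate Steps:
$s = -9170$ ($s = - 131 \cdot 10 \cdot 7 = \left(-131\right) 70 = -9170$)
$\frac{23237}{s} + \frac{9764}{32431} = \frac{23237}{-9170} + \frac{9764}{32431} = 23237 \left(- \frac{1}{9170}\right) + 9764 \cdot \frac{1}{32431} = - \frac{23237}{9170} + \frac{9764}{32431} = - \frac{94866181}{42484610}$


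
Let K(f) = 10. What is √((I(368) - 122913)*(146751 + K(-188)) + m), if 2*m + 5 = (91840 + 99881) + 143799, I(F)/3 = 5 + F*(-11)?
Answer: I*√79274924818/2 ≈ 1.4078e+5*I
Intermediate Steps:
I(F) = 15 - 33*F (I(F) = 3*(5 + F*(-11)) = 3*(5 - 11*F) = 15 - 33*F)
m = 335515/2 (m = -5/2 + ((91840 + 99881) + 143799)/2 = -5/2 + (191721 + 143799)/2 = -5/2 + (½)*335520 = -5/2 + 167760 = 335515/2 ≈ 1.6776e+5)
√((I(368) - 122913)*(146751 + K(-188)) + m) = √(((15 - 33*368) - 122913)*(146751 + 10) + 335515/2) = √(((15 - 12144) - 122913)*146761 + 335515/2) = √((-12129 - 122913)*146761 + 335515/2) = √(-135042*146761 + 335515/2) = √(-19818898962 + 335515/2) = √(-39637462409/2) = I*√79274924818/2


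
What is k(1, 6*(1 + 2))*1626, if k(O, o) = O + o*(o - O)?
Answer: 499182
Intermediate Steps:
k(1, 6*(1 + 2))*1626 = (1 + (6*(1 + 2))² - 1*1*6*(1 + 2))*1626 = (1 + (6*3)² - 1*1*6*3)*1626 = (1 + 18² - 1*1*18)*1626 = (1 + 324 - 18)*1626 = 307*1626 = 499182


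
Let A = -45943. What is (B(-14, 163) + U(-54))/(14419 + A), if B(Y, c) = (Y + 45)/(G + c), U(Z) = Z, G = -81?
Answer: 4397/2584968 ≈ 0.0017010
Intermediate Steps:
B(Y, c) = (45 + Y)/(-81 + c) (B(Y, c) = (Y + 45)/(-81 + c) = (45 + Y)/(-81 + c))
(B(-14, 163) + U(-54))/(14419 + A) = ((45 - 14)/(-81 + 163) - 54)/(14419 - 45943) = (31/82 - 54)/(-31524) = ((1/82)*31 - 54)*(-1/31524) = (31/82 - 54)*(-1/31524) = -4397/82*(-1/31524) = 4397/2584968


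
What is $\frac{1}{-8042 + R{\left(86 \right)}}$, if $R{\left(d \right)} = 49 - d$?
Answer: $- \frac{1}{8079} \approx -0.00012378$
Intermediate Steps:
$\frac{1}{-8042 + R{\left(86 \right)}} = \frac{1}{-8042 + \left(49 - 86\right)} = \frac{1}{-8042 - 37} = \frac{1}{-8079} = - \frac{1}{8079}$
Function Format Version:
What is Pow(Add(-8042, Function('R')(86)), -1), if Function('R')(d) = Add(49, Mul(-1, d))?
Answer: Rational(-1, 8079) ≈ -0.00012378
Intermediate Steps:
Pow(Add(-8042, Function('R')(86)), -1) = Pow(Add(-8042, Add(49, Mul(-1, 86))), -1) = Pow(Add(-8042, Add(49, -86)), -1) = Pow(Add(-8042, -37), -1) = Pow(-8079, -1) = Rational(-1, 8079)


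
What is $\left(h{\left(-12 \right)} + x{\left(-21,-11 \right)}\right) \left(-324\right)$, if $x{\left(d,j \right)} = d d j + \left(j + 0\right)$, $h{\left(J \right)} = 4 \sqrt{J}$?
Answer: $1575288 - 2592 i \sqrt{3} \approx 1.5753 \cdot 10^{6} - 4489.5 i$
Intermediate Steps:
$x{\left(d,j \right)} = j + j d^{2}$ ($x{\left(d,j \right)} = d^{2} j + j = j d^{2} + j = j + j d^{2}$)
$\left(h{\left(-12 \right)} + x{\left(-21,-11 \right)}\right) \left(-324\right) = \left(4 \sqrt{-12} - 11 \left(1 + \left(-21\right)^{2}\right)\right) \left(-324\right) = \left(4 \cdot 2 i \sqrt{3} - 11 \left(1 + 441\right)\right) \left(-324\right) = \left(8 i \sqrt{3} - 4862\right) \left(-324\right) = \left(-4862 + 8 i \sqrt{3}\right) \left(-324\right) = 1575288 - 2592 i \sqrt{3}$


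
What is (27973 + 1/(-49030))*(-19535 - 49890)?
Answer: -19043502284265/9806 ≈ -1.9420e+9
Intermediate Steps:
(27973 + 1/(-49030))*(-19535 - 49890) = (27973 - 1/49030)*(-69425) = (1371516189/49030)*(-69425) = -19043502284265/9806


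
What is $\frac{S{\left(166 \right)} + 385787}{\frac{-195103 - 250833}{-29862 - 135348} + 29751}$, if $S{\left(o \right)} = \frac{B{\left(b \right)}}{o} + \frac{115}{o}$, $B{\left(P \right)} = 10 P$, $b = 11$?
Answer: $\frac{5290095818535}{407995517618} \approx 12.966$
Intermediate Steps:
$S{\left(o \right)} = \frac{225}{o}$ ($S{\left(o \right)} = \frac{10 \cdot 11}{o} + \frac{115}{o} = \frac{110}{o} + \frac{115}{o} = \frac{225}{o}$)
$\frac{S{\left(166 \right)} + 385787}{\frac{-195103 - 250833}{-29862 - 135348} + 29751} = \frac{\frac{225}{166} + 385787}{\frac{-195103 - 250833}{-29862 - 135348} + 29751} = \frac{225 \cdot \frac{1}{166} + 385787}{- \frac{445936}{-165210} + 29751} = \frac{\frac{225}{166} + 385787}{\left(-445936\right) \left(- \frac{1}{165210}\right) + 29751} = \frac{64040867}{166 \left(\frac{222968}{82605} + 29751\right)} = \frac{64040867}{166 \cdot \frac{2457804323}{82605}} = \frac{64040867}{166} \cdot \frac{82605}{2457804323} = \frac{5290095818535}{407995517618}$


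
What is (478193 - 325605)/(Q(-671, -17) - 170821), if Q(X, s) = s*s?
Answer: -38147/42633 ≈ -0.89478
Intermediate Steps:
Q(X, s) = s**2
(478193 - 325605)/(Q(-671, -17) - 170821) = (478193 - 325605)/((-17)**2 - 170821) = 152588/(289 - 170821) = 152588/(-170532) = 152588*(-1/170532) = -38147/42633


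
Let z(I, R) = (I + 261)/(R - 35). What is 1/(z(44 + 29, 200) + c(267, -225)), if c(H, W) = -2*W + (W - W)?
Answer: 165/74584 ≈ 0.0022123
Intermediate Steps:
c(H, W) = -2*W (c(H, W) = -2*W + 0 = -2*W)
z(I, R) = (261 + I)/(-35 + R)
1/(z(44 + 29, 200) + c(267, -225)) = 1/((261 + (44 + 29))/(-35 + 200) - 2*(-225)) = 1/((261 + 73)/165 + 450) = 1/((1/165)*334 + 450) = 1/(334/165 + 450) = 1/(74584/165) = 165/74584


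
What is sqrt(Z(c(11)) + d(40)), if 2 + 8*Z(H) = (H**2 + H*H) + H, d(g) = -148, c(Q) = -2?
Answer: I*sqrt(590)/2 ≈ 12.145*I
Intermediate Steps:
Z(H) = -1/4 + H**2/4 + H/8 (Z(H) = -1/4 + ((H**2 + H*H) + H)/8 = -1/4 + ((H**2 + H**2) + H)/8 = -1/4 + (2*H**2 + H)/8 = -1/4 + (H + 2*H**2)/8 = -1/4 + (H**2/4 + H/8) = -1/4 + H**2/4 + H/8)
sqrt(Z(c(11)) + d(40)) = sqrt((-1/4 + (1/4)*(-2)**2 + (1/8)*(-2)) - 148) = sqrt((-1/4 + (1/4)*4 - 1/4) - 148) = sqrt((-1/4 + 1 - 1/4) - 148) = sqrt(1/2 - 148) = sqrt(-295/2) = I*sqrt(590)/2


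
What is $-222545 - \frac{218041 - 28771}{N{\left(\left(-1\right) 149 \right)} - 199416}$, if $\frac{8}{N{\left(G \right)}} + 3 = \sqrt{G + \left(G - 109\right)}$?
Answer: $- \frac{230096275903578635}{1033935865708} - \frac{94635 i \sqrt{407}}{1033935865708} \approx -2.2254 \cdot 10^{5} - 1.8465 \cdot 10^{-6} i$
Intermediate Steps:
$N{\left(G \right)} = \frac{8}{-3 + \sqrt{-109 + 2 G}}$ ($N{\left(G \right)} = \frac{8}{-3 + \sqrt{G + \left(G - 109\right)}} = \frac{8}{-3 + \sqrt{G + \left(-109 + G\right)}} = \frac{8}{-3 + \sqrt{-109 + 2 G}}$)
$-222545 - \frac{218041 - 28771}{N{\left(\left(-1\right) 149 \right)} - 199416} = -222545 - \frac{218041 - 28771}{\frac{8}{-3 + \sqrt{-109 + 2 \left(\left(-1\right) 149\right)}} - 199416} = -222545 - \frac{189270}{\frac{8}{-3 + \sqrt{-109 + 2 \left(-149\right)}} - 199416} = -222545 - \frac{189270}{\frac{8}{-3 + \sqrt{-109 - 298}} - 199416} = -222545 - \frac{189270}{\frac{8}{-3 + \sqrt{-407}} - 199416} = -222545 - \frac{189270}{\frac{8}{-3 + i \sqrt{407}} - 199416} = -222545 - \frac{189270}{-199416 + \frac{8}{-3 + i \sqrt{407}}}$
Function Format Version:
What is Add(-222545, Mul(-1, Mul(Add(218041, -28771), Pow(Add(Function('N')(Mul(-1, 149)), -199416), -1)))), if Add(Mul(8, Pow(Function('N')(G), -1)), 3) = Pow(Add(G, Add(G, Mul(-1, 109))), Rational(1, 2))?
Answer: Add(Rational(-230096275903578635, 1033935865708), Mul(Rational(-94635, 1033935865708), I, Pow(407, Rational(1, 2)))) ≈ Add(-2.2254e+5, Mul(-1.8465e-6, I))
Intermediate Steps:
Function('N')(G) = Mul(8, Pow(Add(-3, Pow(Add(-109, Mul(2, G)), Rational(1, 2))), -1)) (Function('N')(G) = Mul(8, Pow(Add(-3, Pow(Add(G, Add(G, Mul(-1, 109))), Rational(1, 2))), -1)) = Mul(8, Pow(Add(-3, Pow(Add(G, Add(G, -109)), Rational(1, 2))), -1)) = Mul(8, Pow(Add(-3, Pow(Add(G, Add(-109, G)), Rational(1, 2))), -1)) = Mul(8, Pow(Add(-3, Pow(Add(-109, Mul(2, G)), Rational(1, 2))), -1)))
Add(-222545, Mul(-1, Mul(Add(218041, -28771), Pow(Add(Function('N')(Mul(-1, 149)), -199416), -1)))) = Add(-222545, Mul(-1, Mul(Add(218041, -28771), Pow(Add(Mul(8, Pow(Add(-3, Pow(Add(-109, Mul(2, Mul(-1, 149))), Rational(1, 2))), -1)), -199416), -1)))) = Add(-222545, Mul(-1, Mul(189270, Pow(Add(Mul(8, Pow(Add(-3, Pow(Add(-109, Mul(2, -149)), Rational(1, 2))), -1)), -199416), -1)))) = Add(-222545, Mul(-1, Mul(189270, Pow(Add(Mul(8, Pow(Add(-3, Pow(Add(-109, -298), Rational(1, 2))), -1)), -199416), -1)))) = Add(-222545, Mul(-1, Mul(189270, Pow(Add(Mul(8, Pow(Add(-3, Pow(-407, Rational(1, 2))), -1)), -199416), -1)))) = Add(-222545, Mul(-1, Mul(189270, Pow(Add(Mul(8, Pow(Add(-3, Mul(I, Pow(407, Rational(1, 2)))), -1)), -199416), -1)))) = Add(-222545, Mul(-1, Mul(189270, Pow(Add(-199416, Mul(8, Pow(Add(-3, Mul(I, Pow(407, Rational(1, 2)))), -1))), -1)))) = Add(-222545, Mul(-189270, Pow(Add(-199416, Mul(8, Pow(Add(-3, Mul(I, Pow(407, Rational(1, 2)))), -1))), -1)))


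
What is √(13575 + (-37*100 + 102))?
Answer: √9977 ≈ 99.885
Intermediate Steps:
√(13575 + (-37*100 + 102)) = √(13575 + (-3700 + 102)) = √(13575 - 3598) = √9977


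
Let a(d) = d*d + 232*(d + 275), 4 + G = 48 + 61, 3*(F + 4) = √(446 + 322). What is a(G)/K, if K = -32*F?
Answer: -297555/1664 - 99185*√3/416 ≈ -591.78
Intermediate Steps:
F = -4 + 16*√3/3 (F = -4 + √(446 + 322)/3 = -4 + √768/3 = -4 + (16*√3)/3 = -4 + 16*√3/3 ≈ 5.2376)
G = 105 (G = -4 + (48 + 61) = -4 + 109 = 105)
a(d) = 63800 + d² + 232*d (a(d) = d² + 232*(275 + d) = d² + (63800 + 232*d) = 63800 + d² + 232*d)
K = 128 - 512*√3/3 (K = -32*(-4 + 16*√3/3) = 128 - 512*√3/3 ≈ -167.60)
a(G)/K = (63800 + 105² + 232*105)/(128 - 512*√3/3) = (63800 + 11025 + 24360)/(128 - 512*√3/3) = 99185/(128 - 512*√3/3)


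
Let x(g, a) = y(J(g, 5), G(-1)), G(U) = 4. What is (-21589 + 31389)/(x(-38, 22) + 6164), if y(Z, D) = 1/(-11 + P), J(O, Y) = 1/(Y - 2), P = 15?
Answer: 39200/24657 ≈ 1.5898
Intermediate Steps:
J(O, Y) = 1/(-2 + Y)
y(Z, D) = ¼ (y(Z, D) = 1/(-11 + 15) = 1/4 = ¼)
x(g, a) = ¼
(-21589 + 31389)/(x(-38, 22) + 6164) = (-21589 + 31389)/(¼ + 6164) = 9800/(24657/4) = 9800*(4/24657) = 39200/24657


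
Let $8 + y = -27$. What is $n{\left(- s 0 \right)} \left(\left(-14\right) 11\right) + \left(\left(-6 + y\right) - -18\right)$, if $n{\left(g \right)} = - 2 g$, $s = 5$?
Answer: $-23$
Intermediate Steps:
$y = -35$ ($y = -8 - 27 = -35$)
$n{\left(- s 0 \right)} \left(\left(-14\right) 11\right) + \left(\left(-6 + y\right) - -18\right) = - 2 \left(-1\right) 5 \cdot 0 \left(\left(-14\right) 11\right) - 23 = - 2 \left(\left(-5\right) 0\right) \left(-154\right) + \left(-41 + 18\right) = \left(-2\right) 0 \left(-154\right) - 23 = 0 \left(-154\right) - 23 = 0 - 23 = -23$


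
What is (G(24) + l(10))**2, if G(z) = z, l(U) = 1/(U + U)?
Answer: 231361/400 ≈ 578.40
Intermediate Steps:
l(U) = 1/(2*U)
(G(24) + l(10))**2 = (24 + (1/2)/10)**2 = (24 + (1/2)*(1/10))**2 = (24 + 1/20)**2 = (481/20)**2 = 231361/400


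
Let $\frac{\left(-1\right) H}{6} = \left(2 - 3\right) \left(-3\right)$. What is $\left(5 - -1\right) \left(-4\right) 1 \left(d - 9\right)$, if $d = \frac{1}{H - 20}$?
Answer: $\frac{4116}{19} \approx 216.63$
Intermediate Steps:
$H = -18$ ($H = - 6 \left(2 - 3\right) \left(-3\right) = - 6 \left(\left(-1\right) \left(-3\right)\right) = \left(-6\right) 3 = -18$)
$d = - \frac{1}{38}$ ($d = \frac{1}{-18 - 20} = \frac{1}{-38} = - \frac{1}{38} \approx -0.026316$)
$\left(5 - -1\right) \left(-4\right) 1 \left(d - 9\right) = \left(5 - -1\right) \left(-4\right) 1 \left(- \frac{1}{38} - 9\right) = \left(5 + 1\right) \left(-4\right) 1 \left(- \frac{1}{38} + \left(-19 + 10\right)\right) = 6 \left(-4\right) 1 \left(- \frac{1}{38} - 9\right) = \left(-24\right) 1 \left(- \frac{343}{38}\right) = \left(-24\right) \left(- \frac{343}{38}\right) = \frac{4116}{19}$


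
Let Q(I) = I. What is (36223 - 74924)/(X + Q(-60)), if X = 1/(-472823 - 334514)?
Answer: 31244749237/48440221 ≈ 645.02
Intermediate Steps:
X = -1/807337 (X = 1/(-807337) = -1/807337 ≈ -1.2386e-6)
(36223 - 74924)/(X + Q(-60)) = (36223 - 74924)/(-1/807337 - 60) = -38701/(-48440221/807337) = -38701*(-807337/48440221) = 31244749237/48440221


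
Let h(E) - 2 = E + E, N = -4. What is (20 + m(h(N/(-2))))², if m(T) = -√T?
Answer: (20 - √6)² ≈ 308.02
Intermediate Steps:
h(E) = 2 + 2*E (h(E) = 2 + (E + E) = 2 + 2*E)
(20 + m(h(N/(-2))))² = (20 - √(2 + 2*(-4/(-2))))² = (20 - √(2 + 2*(-4*(-½))))² = (20 - √(2 + 2*2))² = (20 - √(2 + 4))² = (20 - √6)²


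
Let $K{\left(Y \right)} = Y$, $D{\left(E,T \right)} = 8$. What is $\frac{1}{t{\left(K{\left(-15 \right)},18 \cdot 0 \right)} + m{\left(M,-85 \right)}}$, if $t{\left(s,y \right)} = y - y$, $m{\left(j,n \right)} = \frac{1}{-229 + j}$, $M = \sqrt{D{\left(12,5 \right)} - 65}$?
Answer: $-229 + i \sqrt{57} \approx -229.0 + 7.5498 i$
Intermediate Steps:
$M = i \sqrt{57}$ ($M = \sqrt{8 - 65} = \sqrt{-57} = i \sqrt{57} \approx 7.5498 i$)
$t{\left(s,y \right)} = 0$
$\frac{1}{t{\left(K{\left(-15 \right)},18 \cdot 0 \right)} + m{\left(M,-85 \right)}} = \frac{1}{0 + \frac{1}{-229 + i \sqrt{57}}} = \frac{1}{\frac{1}{-229 + i \sqrt{57}}} = -229 + i \sqrt{57}$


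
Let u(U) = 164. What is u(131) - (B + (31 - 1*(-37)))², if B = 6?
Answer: -5312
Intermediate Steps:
u(131) - (B + (31 - 1*(-37)))² = 164 - (6 + (31 - 1*(-37)))² = 164 - (6 + (31 + 37))² = 164 - (6 + 68)² = 164 - 1*74² = 164 - 1*5476 = 164 - 5476 = -5312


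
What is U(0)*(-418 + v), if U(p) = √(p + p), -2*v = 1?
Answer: 0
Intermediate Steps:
v = -½ (v = -½*1 = -½ ≈ -0.50000)
U(p) = √2*√p (U(p) = √(2*p) = √2*√p)
U(0)*(-418 + v) = (√2*√0)*(-418 - ½) = (√2*0)*(-837/2) = 0*(-837/2) = 0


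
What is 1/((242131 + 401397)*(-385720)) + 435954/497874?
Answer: 18035534699122461/20597181819256640 ≈ 0.87563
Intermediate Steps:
1/((242131 + 401397)*(-385720)) + 435954/497874 = -1/385720/643528 + 435954*(1/497874) = (1/643528)*(-1/385720) + 72659/82979 = -1/248221620160 + 72659/82979 = 18035534699122461/20597181819256640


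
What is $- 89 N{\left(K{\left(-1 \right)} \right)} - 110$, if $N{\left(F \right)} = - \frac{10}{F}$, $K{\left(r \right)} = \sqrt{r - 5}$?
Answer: $-110 - \frac{445 i \sqrt{6}}{3} \approx -110.0 - 363.34 i$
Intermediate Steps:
$K{\left(r \right)} = \sqrt{-5 + r}$
$- 89 N{\left(K{\left(-1 \right)} \right)} - 110 = - 89 \left(- \frac{10}{\sqrt{-5 - 1}}\right) - 110 = - 89 \left(- \frac{10}{\sqrt{-6}}\right) - 110 = - 89 \left(- \frac{10}{i \sqrt{6}}\right) - 110 = - 89 \left(- 10 \left(- \frac{i \sqrt{6}}{6}\right)\right) - 110 = - 89 \frac{5 i \sqrt{6}}{3} - 110 = - \frac{445 i \sqrt{6}}{3} - 110 = -110 - \frac{445 i \sqrt{6}}{3}$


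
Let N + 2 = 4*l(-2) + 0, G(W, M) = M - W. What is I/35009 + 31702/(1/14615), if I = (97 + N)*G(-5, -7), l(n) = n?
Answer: 16220535472396/35009 ≈ 4.6332e+8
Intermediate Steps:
N = -10 (N = -2 + (4*(-2) + 0) = -2 + (-8 + 0) = -2 - 8 = -10)
I = -174 (I = (97 - 10)*(-7 - 1*(-5)) = 87*(-7 + 5) = 87*(-2) = -174)
I/35009 + 31702/(1/14615) = -174/35009 + 31702/(1/14615) = -174*1/35009 + 31702/(1/14615) = -174/35009 + 31702*14615 = -174/35009 + 463324730 = 16220535472396/35009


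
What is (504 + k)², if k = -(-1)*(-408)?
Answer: 9216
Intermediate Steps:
k = -408 (k = -1*408 = -408)
(504 + k)² = (504 - 408)² = 96² = 9216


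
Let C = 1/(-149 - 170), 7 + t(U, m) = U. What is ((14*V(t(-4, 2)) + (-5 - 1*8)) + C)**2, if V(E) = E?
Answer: 2838119076/101761 ≈ 27890.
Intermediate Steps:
t(U, m) = -7 + U
C = -1/319 (C = 1/(-319) = -1/319 ≈ -0.0031348)
((14*V(t(-4, 2)) + (-5 - 1*8)) + C)**2 = ((14*(-7 - 4) + (-5 - 1*8)) - 1/319)**2 = ((14*(-11) + (-5 - 8)) - 1/319)**2 = ((-154 - 13) - 1/319)**2 = (-167 - 1/319)**2 = (-53274/319)**2 = 2838119076/101761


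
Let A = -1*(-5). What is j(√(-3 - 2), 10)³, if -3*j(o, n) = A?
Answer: -125/27 ≈ -4.6296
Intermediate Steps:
A = 5
j(o, n) = -5/3 (j(o, n) = -⅓*5 = -5/3)
j(√(-3 - 2), 10)³ = (-5/3)³ = -125/27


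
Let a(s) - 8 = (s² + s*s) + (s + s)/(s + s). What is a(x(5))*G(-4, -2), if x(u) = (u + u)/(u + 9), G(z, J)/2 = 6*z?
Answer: -23568/49 ≈ -480.98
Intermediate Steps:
G(z, J) = 12*z (G(z, J) = 2*(6*z) = 12*z)
x(u) = 2*u/(9 + u) (x(u) = (2*u)/(9 + u) = 2*u/(9 + u))
a(s) = 9 + 2*s² (a(s) = 8 + ((s² + s*s) + (s + s)/(s + s)) = 8 + ((s² + s²) + (2*s)/((2*s))) = 8 + (2*s² + (2*s)*(1/(2*s))) = 8 + (2*s² + 1) = 8 + (1 + 2*s²) = 9 + 2*s²)
a(x(5))*G(-4, -2) = (9 + 2*(2*5/(9 + 5))²)*(12*(-4)) = (9 + 2*(2*5/14)²)*(-48) = (9 + 2*(2*5*(1/14))²)*(-48) = (9 + 2*(5/7)²)*(-48) = (9 + 2*(25/49))*(-48) = (9 + 50/49)*(-48) = (491/49)*(-48) = -23568/49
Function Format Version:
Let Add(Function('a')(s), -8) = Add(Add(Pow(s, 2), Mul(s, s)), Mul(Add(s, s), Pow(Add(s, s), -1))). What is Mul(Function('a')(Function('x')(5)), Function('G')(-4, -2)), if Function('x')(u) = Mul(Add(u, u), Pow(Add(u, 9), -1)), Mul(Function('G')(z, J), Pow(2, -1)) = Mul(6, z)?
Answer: Rational(-23568, 49) ≈ -480.98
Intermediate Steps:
Function('G')(z, J) = Mul(12, z) (Function('G')(z, J) = Mul(2, Mul(6, z)) = Mul(12, z))
Function('x')(u) = Mul(2, u, Pow(Add(9, u), -1)) (Function('x')(u) = Mul(Mul(2, u), Pow(Add(9, u), -1)) = Mul(2, u, Pow(Add(9, u), -1)))
Function('a')(s) = Add(9, Mul(2, Pow(s, 2))) (Function('a')(s) = Add(8, Add(Add(Pow(s, 2), Mul(s, s)), Mul(Add(s, s), Pow(Add(s, s), -1)))) = Add(8, Add(Add(Pow(s, 2), Pow(s, 2)), Mul(Mul(2, s), Pow(Mul(2, s), -1)))) = Add(8, Add(Mul(2, Pow(s, 2)), Mul(Mul(2, s), Mul(Rational(1, 2), Pow(s, -1))))) = Add(8, Add(Mul(2, Pow(s, 2)), 1)) = Add(8, Add(1, Mul(2, Pow(s, 2)))) = Add(9, Mul(2, Pow(s, 2))))
Mul(Function('a')(Function('x')(5)), Function('G')(-4, -2)) = Mul(Add(9, Mul(2, Pow(Mul(2, 5, Pow(Add(9, 5), -1)), 2))), Mul(12, -4)) = Mul(Add(9, Mul(2, Pow(Mul(2, 5, Pow(14, -1)), 2))), -48) = Mul(Add(9, Mul(2, Pow(Mul(2, 5, Rational(1, 14)), 2))), -48) = Mul(Add(9, Mul(2, Pow(Rational(5, 7), 2))), -48) = Mul(Add(9, Mul(2, Rational(25, 49))), -48) = Mul(Add(9, Rational(50, 49)), -48) = Mul(Rational(491, 49), -48) = Rational(-23568, 49)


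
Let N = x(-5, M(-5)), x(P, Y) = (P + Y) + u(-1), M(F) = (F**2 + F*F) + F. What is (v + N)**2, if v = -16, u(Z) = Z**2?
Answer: 625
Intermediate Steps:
M(F) = F + 2*F**2 (M(F) = (F**2 + F**2) + F = 2*F**2 + F = F + 2*F**2)
x(P, Y) = 1 + P + Y (x(P, Y) = (P + Y) + (-1)**2 = (P + Y) + 1 = 1 + P + Y)
N = 41 (N = 1 - 5 - 5*(1 + 2*(-5)) = 1 - 5 - 5*(1 - 10) = 1 - 5 - 5*(-9) = 1 - 5 + 45 = 41)
(v + N)**2 = (-16 + 41)**2 = 25**2 = 625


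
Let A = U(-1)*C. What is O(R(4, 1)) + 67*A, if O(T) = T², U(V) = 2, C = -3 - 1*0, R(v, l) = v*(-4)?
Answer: -146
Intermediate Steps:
R(v, l) = -4*v
C = -3 (C = -3 + 0 = -3)
A = -6 (A = 2*(-3) = -6)
O(R(4, 1)) + 67*A = (-4*4)² + 67*(-6) = (-16)² - 402 = 256 - 402 = -146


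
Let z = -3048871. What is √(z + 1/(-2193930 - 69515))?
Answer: 2*I*√3904981223392228305/2263445 ≈ 1746.1*I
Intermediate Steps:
√(z + 1/(-2193930 - 69515)) = √(-3048871 + 1/(-2193930 - 69515)) = √(-3048871 + 1/(-2263445)) = √(-3048871 - 1/2263445) = √(-6900951820596/2263445) = 2*I*√3904981223392228305/2263445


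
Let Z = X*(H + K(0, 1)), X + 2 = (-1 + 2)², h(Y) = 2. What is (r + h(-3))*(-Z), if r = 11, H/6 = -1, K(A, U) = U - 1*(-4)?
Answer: -13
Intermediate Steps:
K(A, U) = 4 + U (K(A, U) = U + 4 = 4 + U)
H = -6 (H = 6*(-1) = -6)
X = -1 (X = -2 + (-1 + 2)² = -2 + 1² = -2 + 1 = -1)
Z = 1 (Z = -(-6 + (4 + 1)) = -(-6 + 5) = -1*(-1) = 1)
(r + h(-3))*(-Z) = (11 + 2)*(-1*1) = 13*(-1) = -13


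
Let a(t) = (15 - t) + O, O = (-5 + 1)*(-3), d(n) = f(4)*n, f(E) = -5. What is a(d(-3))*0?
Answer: 0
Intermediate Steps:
d(n) = -5*n
O = 12 (O = -4*(-3) = 12)
a(t) = 27 - t (a(t) = (15 - t) + 12 = 27 - t)
a(d(-3))*0 = (27 - (-5)*(-3))*0 = (27 - 1*15)*0 = (27 - 15)*0 = 12*0 = 0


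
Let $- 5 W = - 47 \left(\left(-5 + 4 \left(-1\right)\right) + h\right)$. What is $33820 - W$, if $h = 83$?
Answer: $\frac{165622}{5} \approx 33124.0$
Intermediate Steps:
$W = \frac{3478}{5}$ ($W = - \frac{\left(-47\right) \left(\left(-5 + 4 \left(-1\right)\right) + 83\right)}{5} = - \frac{\left(-47\right) \left(\left(-5 - 4\right) + 83\right)}{5} = - \frac{\left(-47\right) \left(-9 + 83\right)}{5} = - \frac{\left(-47\right) 74}{5} = \left(- \frac{1}{5}\right) \left(-3478\right) = \frac{3478}{5} \approx 695.6$)
$33820 - W = 33820 - \frac{3478}{5} = \frac{165622}{5}$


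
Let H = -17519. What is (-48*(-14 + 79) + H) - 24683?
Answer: -45322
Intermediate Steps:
(-48*(-14 + 79) + H) - 24683 = (-48*(-14 + 79) - 17519) - 24683 = (-48*65 - 17519) - 24683 = (-3120 - 17519) - 24683 = -20639 - 24683 = -45322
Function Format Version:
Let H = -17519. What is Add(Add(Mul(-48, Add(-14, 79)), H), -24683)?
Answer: -45322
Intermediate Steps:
Add(Add(Mul(-48, Add(-14, 79)), H), -24683) = Add(Add(Mul(-48, Add(-14, 79)), -17519), -24683) = Add(Add(Mul(-48, 65), -17519), -24683) = Add(Add(-3120, -17519), -24683) = Add(-20639, -24683) = -45322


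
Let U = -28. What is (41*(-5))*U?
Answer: 5740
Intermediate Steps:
(41*(-5))*U = (41*(-5))*(-28) = -205*(-28) = 5740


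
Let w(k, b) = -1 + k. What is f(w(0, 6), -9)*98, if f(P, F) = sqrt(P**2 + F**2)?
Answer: 98*sqrt(82) ≈ 887.43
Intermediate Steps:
f(P, F) = sqrt(F**2 + P**2)
f(w(0, 6), -9)*98 = sqrt((-9)**2 + (-1 + 0)**2)*98 = sqrt(81 + (-1)**2)*98 = sqrt(81 + 1)*98 = sqrt(82)*98 = 98*sqrt(82)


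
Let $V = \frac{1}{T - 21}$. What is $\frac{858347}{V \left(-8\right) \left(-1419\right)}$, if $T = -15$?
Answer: $- \frac{2575041}{946} \approx -2722.0$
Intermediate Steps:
$V = - \frac{1}{36}$ ($V = \frac{1}{-15 - 21} = \frac{1}{-36} = - \frac{1}{36} \approx -0.027778$)
$\frac{858347}{V \left(-8\right) \left(-1419\right)} = \frac{858347}{\left(- \frac{1}{36}\right) \left(-8\right) \left(-1419\right)} = \frac{858347}{\frac{2}{9} \left(-1419\right)} = \frac{858347}{- \frac{946}{3}} = 858347 \left(- \frac{3}{946}\right) = - \frac{2575041}{946}$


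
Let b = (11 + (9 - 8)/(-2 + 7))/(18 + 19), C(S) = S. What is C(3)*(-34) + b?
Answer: -18814/185 ≈ -101.70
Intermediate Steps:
b = 56/185 (b = (11 + 1/5)/37 = (11 + 1*(⅕))*(1/37) = (11 + ⅕)*(1/37) = (56/5)*(1/37) = 56/185 ≈ 0.30270)
C(3)*(-34) + b = 3*(-34) + 56/185 = -102 + 56/185 = -18814/185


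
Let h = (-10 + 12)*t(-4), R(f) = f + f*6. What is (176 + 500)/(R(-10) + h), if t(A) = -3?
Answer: -169/19 ≈ -8.8947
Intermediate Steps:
R(f) = 7*f (R(f) = f + 6*f = 7*f)
h = -6 (h = (-10 + 12)*(-3) = 2*(-3) = -6)
(176 + 500)/(R(-10) + h) = (176 + 500)/(7*(-10) - 6) = 676/(-70 - 6) = 676/(-76) = 676*(-1/76) = -169/19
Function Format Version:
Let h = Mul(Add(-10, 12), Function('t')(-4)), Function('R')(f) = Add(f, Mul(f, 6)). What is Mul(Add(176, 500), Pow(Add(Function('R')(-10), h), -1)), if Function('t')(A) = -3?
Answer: Rational(-169, 19) ≈ -8.8947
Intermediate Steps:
Function('R')(f) = Mul(7, f) (Function('R')(f) = Add(f, Mul(6, f)) = Mul(7, f))
h = -6 (h = Mul(Add(-10, 12), -3) = Mul(2, -3) = -6)
Mul(Add(176, 500), Pow(Add(Function('R')(-10), h), -1)) = Mul(Add(176, 500), Pow(Add(Mul(7, -10), -6), -1)) = Mul(676, Pow(Add(-70, -6), -1)) = Mul(676, Pow(-76, -1)) = Mul(676, Rational(-1, 76)) = Rational(-169, 19)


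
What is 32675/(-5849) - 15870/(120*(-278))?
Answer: -33240479/6504088 ≈ -5.1107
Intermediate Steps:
32675/(-5849) - 15870/(120*(-278)) = 32675*(-1/5849) - 15870/(-33360) = -32675/5849 - 15870*(-1/33360) = -32675/5849 + 529/1112 = -33240479/6504088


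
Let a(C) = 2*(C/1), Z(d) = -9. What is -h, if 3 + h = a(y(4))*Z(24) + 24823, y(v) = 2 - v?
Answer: -24856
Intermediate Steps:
a(C) = 2*C (a(C) = 2*(C*1) = 2*C)
h = 24856 (h = -3 + ((2*(2 - 1*4))*(-9) + 24823) = -3 + ((2*(2 - 4))*(-9) + 24823) = -3 + ((2*(-2))*(-9) + 24823) = -3 + (-4*(-9) + 24823) = -3 + (36 + 24823) = -3 + 24859 = 24856)
-h = -1*24856 = -24856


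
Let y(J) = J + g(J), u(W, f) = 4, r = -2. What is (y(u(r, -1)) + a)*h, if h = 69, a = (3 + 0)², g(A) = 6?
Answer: 1311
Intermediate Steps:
y(J) = 6 + J (y(J) = J + 6 = 6 + J)
a = 9 (a = 3² = 9)
(y(u(r, -1)) + a)*h = ((6 + 4) + 9)*69 = (10 + 9)*69 = 19*69 = 1311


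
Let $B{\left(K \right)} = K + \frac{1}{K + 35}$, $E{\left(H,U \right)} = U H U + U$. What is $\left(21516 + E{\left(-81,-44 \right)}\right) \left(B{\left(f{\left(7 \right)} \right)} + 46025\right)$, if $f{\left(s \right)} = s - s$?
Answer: $- \frac{218022401344}{35} \approx -6.2292 \cdot 10^{9}$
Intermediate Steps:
$E{\left(H,U \right)} = U + H U^{2}$ ($E{\left(H,U \right)} = H U U + U = H U^{2} + U = U + H U^{2}$)
$f{\left(s \right)} = 0$
$B{\left(K \right)} = K + \frac{1}{35 + K}$
$\left(21516 + E{\left(-81,-44 \right)}\right) \left(B{\left(f{\left(7 \right)} \right)} + 46025\right) = \left(21516 - 44 \left(1 - -3564\right)\right) \left(\frac{1 + 0^{2} + 35 \cdot 0}{35 + 0} + 46025\right) = \left(21516 - 44 \left(1 + 3564\right)\right) \left(\frac{1 + 0 + 0}{35} + 46025\right) = \left(21516 - 156860\right) \left(\frac{1}{35} \cdot 1 + 46025\right) = \left(21516 - 156860\right) \left(\frac{1}{35} + 46025\right) = \left(-135344\right) \frac{1610876}{35} = - \frac{218022401344}{35}$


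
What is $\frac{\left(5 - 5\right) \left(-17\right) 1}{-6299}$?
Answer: $0$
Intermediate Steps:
$\frac{\left(5 - 5\right) \left(-17\right) 1}{-6299} = 0 \left(-17\right) 1 \left(- \frac{1}{6299}\right) = 0 \cdot 1 \left(- \frac{1}{6299}\right) = 0 \left(- \frac{1}{6299}\right) = 0$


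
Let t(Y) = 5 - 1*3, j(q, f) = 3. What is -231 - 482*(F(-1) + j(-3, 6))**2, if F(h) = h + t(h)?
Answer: -7943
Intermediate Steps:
t(Y) = 2 (t(Y) = 5 - 3 = 2)
F(h) = 2 + h (F(h) = h + 2 = 2 + h)
-231 - 482*(F(-1) + j(-3, 6))**2 = -231 - 482*((2 - 1) + 3)**2 = -231 - 482*(1 + 3)**2 = -231 - 482*4**2 = -231 - 482*16 = -231 - 7712 = -7943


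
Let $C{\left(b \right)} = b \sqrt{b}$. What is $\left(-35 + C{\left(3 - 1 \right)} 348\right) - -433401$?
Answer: $433366 + 696 \sqrt{2} \approx 4.3435 \cdot 10^{5}$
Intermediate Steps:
$C{\left(b \right)} = b^{\frac{3}{2}}$
$\left(-35 + C{\left(3 - 1 \right)} 348\right) - -433401 = \left(-35 + \left(3 - 1\right)^{\frac{3}{2}} \cdot 348\right) - -433401 = \left(-35 + 2^{\frac{3}{2}} \cdot 348\right) + 433401 = \left(-35 + 2 \sqrt{2} \cdot 348\right) + 433401 = \left(-35 + 696 \sqrt{2}\right) + 433401 = 433366 + 696 \sqrt{2}$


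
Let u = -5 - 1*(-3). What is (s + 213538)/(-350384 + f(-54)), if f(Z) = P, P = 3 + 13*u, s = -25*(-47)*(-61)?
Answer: -141863/350407 ≈ -0.40485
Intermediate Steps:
u = -2 (u = -5 + 3 = -2)
s = -71675 (s = 1175*(-61) = -71675)
P = -23 (P = 3 + 13*(-2) = 3 - 26 = -23)
f(Z) = -23
(s + 213538)/(-350384 + f(-54)) = (-71675 + 213538)/(-350384 - 23) = 141863/(-350407) = 141863*(-1/350407) = -141863/350407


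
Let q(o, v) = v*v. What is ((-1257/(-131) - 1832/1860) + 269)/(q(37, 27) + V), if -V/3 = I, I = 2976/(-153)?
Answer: 287480914/815347275 ≈ 0.35259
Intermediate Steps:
I = -992/51 (I = 2976*(-1/153) = -992/51 ≈ -19.451)
V = 992/17 (V = -3*(-992/51) = 992/17 ≈ 58.353)
q(o, v) = v²
((-1257/(-131) - 1832/1860) + 269)/(q(37, 27) + V) = ((-1257/(-131) - 1832/1860) + 269)/(27² + 992/17) = ((-1257*(-1/131) - 1832*1/1860) + 269)/(729 + 992/17) = ((1257/131 - 458/465) + 269)/(13385/17) = (524507/60915 + 269)*(17/13385) = (16910642/60915)*(17/13385) = 287480914/815347275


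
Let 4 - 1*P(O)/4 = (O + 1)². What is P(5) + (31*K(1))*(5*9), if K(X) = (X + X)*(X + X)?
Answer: 5452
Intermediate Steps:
K(X) = 4*X² (K(X) = (2*X)*(2*X) = 4*X²)
P(O) = 16 - 4*(1 + O)² (P(O) = 16 - 4*(O + 1)² = 16 - 4*(1 + O)²)
P(5) + (31*K(1))*(5*9) = (16 - 4*(1 + 5)²) + (31*(4*1²))*(5*9) = (16 - 4*6²) + (31*(4*1))*45 = (16 - 4*36) + (31*4)*45 = (16 - 144) + 124*45 = -128 + 5580 = 5452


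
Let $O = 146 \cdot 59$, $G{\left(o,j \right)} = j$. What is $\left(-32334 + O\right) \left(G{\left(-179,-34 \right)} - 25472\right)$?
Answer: $605002320$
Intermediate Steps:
$O = 8614$
$\left(-32334 + O\right) \left(G{\left(-179,-34 \right)} - 25472\right) = \left(-32334 + 8614\right) \left(-34 - 25472\right) = \left(-23720\right) \left(-25506\right) = 605002320$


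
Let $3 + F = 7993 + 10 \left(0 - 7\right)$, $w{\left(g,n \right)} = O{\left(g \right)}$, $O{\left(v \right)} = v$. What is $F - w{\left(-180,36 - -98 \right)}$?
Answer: $8100$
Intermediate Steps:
$w{\left(g,n \right)} = g$
$F = 7920$ ($F = -3 + \left(7993 + 10 \left(0 - 7\right)\right) = -3 + \left(7993 + 10 \left(-7\right)\right) = -3 + \left(7993 - 70\right) = -3 + 7923 = 7920$)
$F - w{\left(-180,36 - -98 \right)} = 7920 - -180 = 7920 + 180 = 8100$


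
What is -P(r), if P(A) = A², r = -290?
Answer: -84100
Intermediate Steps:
-P(r) = -1*(-290)² = -1*84100 = -84100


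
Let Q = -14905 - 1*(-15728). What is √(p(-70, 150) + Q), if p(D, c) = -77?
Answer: √746 ≈ 27.313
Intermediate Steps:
Q = 823 (Q = -14905 + 15728 = 823)
√(p(-70, 150) + Q) = √(-77 + 823) = √746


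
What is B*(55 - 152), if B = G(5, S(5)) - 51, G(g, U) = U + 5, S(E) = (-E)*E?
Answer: 6887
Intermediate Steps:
S(E) = -E²
G(g, U) = 5 + U
B = -71 (B = (5 - 1*5²) - 51 = (5 - 1*25) - 51 = (5 - 25) - 51 = -20 - 51 = -71)
B*(55 - 152) = -71*(55 - 152) = -71*(-97) = 6887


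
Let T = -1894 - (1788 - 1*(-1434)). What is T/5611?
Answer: -5116/5611 ≈ -0.91178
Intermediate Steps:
T = -5116 (T = -1894 - (1788 + 1434) = -1894 - 1*3222 = -1894 - 3222 = -5116)
T/5611 = -5116/5611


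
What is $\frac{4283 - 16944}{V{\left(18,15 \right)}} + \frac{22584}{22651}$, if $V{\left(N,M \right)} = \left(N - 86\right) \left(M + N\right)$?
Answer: $\frac{30678437}{4620804} \approx 6.6392$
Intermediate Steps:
$V{\left(N,M \right)} = \left(-86 + N\right) \left(M + N\right)$
$\frac{4283 - 16944}{V{\left(18,15 \right)}} + \frac{22584}{22651} = \frac{4283 - 16944}{18^{2} - 1290 - 1548 + 15 \cdot 18} + \frac{22584}{22651} = \frac{4283 - 16944}{324 - 1290 - 1548 + 270} + 22584 \cdot \frac{1}{22651} = - \frac{12661}{-2244} + \frac{22584}{22651} = \left(-12661\right) \left(- \frac{1}{2244}\right) + \frac{22584}{22651} = \frac{1151}{204} + \frac{22584}{22651} = \frac{30678437}{4620804}$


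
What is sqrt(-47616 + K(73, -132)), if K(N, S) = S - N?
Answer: I*sqrt(47821) ≈ 218.68*I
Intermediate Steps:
sqrt(-47616 + K(73, -132)) = sqrt(-47616 + (-132 - 1*73)) = sqrt(-47616 + (-132 - 73)) = sqrt(-47616 - 205) = sqrt(-47821) = I*sqrt(47821)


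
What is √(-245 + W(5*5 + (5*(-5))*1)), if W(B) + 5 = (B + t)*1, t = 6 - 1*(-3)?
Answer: I*√241 ≈ 15.524*I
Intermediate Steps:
t = 9 (t = 6 + 3 = 9)
W(B) = 4 + B (W(B) = -5 + (B + 9)*1 = -5 + (9 + B)*1 = -5 + (9 + B) = 4 + B)
√(-245 + W(5*5 + (5*(-5))*1)) = √(-245 + (4 + (5*5 + (5*(-5))*1))) = √(-245 + (4 + (25 - 25*1))) = √(-245 + (4 + (25 - 25))) = √(-245 + (4 + 0)) = √(-245 + 4) = √(-241) = I*√241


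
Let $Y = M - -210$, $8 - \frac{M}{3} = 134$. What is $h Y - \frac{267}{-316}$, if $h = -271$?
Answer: $\frac{14387115}{316} \approx 45529.0$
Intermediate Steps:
$M = -378$ ($M = 24 - 402 = -378$)
$Y = -168$ ($Y = -378 - -210 = -378 + 210 = -168$)
$h Y - \frac{267}{-316} = \left(-271\right) \left(-168\right) - \frac{267}{-316} = 45528 - - \frac{267}{316} = 45528 + \frac{267}{316} = \frac{14387115}{316}$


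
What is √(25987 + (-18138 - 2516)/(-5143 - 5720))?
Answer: √340757144045/3621 ≈ 161.21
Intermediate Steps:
√(25987 + (-18138 - 2516)/(-5143 - 5720)) = √(25987 - 20654/(-10863)) = √(25987 - 20654*(-1/10863)) = √(25987 + 20654/10863) = √(282317435/10863) = √340757144045/3621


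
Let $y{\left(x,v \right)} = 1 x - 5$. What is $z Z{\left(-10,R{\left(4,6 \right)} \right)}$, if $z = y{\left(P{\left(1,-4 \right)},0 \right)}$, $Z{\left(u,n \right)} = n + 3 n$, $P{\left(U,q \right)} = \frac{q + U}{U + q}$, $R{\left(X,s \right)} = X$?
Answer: $-64$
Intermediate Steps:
$P{\left(U,q \right)} = 1$ ($P{\left(U,q \right)} = \frac{U + q}{U + q} = 1$)
$y{\left(x,v \right)} = -5 + x$ ($y{\left(x,v \right)} = x - 5 = -5 + x$)
$Z{\left(u,n \right)} = 4 n$
$z = -4$ ($z = -5 + 1 = -4$)
$z Z{\left(-10,R{\left(4,6 \right)} \right)} = - 4 \cdot 4 \cdot 4 = \left(-4\right) 16 = -64$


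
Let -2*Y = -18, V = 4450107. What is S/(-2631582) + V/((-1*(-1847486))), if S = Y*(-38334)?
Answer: 228670652485/90033535238 ≈ 2.5398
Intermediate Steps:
Y = 9 (Y = -1/2*(-18) = 9)
S = -345006 (S = 9*(-38334) = -345006)
S/(-2631582) + V/((-1*(-1847486))) = -345006/(-2631582) + 4450107/((-1*(-1847486))) = -345006*(-1/2631582) + 4450107/1847486 = 6389/48733 + 4450107*(1/1847486) = 6389/48733 + 4450107/1847486 = 228670652485/90033535238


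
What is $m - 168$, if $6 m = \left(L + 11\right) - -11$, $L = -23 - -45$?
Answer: $- \frac{482}{3} \approx -160.67$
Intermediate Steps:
$L = 22$ ($L = -23 + 45 = 22$)
$m = \frac{22}{3}$ ($m = \frac{\left(22 + 11\right) - -11}{6} = \frac{33 + 11}{6} = \frac{1}{6} \cdot 44 = \frac{22}{3} \approx 7.3333$)
$m - 168 = \frac{22}{3} - 168 = - \frac{482}{3}$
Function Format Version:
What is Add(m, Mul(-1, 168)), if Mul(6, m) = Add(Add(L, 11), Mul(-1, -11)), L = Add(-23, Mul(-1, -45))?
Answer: Rational(-482, 3) ≈ -160.67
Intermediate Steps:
L = 22 (L = Add(-23, 45) = 22)
m = Rational(22, 3) (m = Mul(Rational(1, 6), Add(Add(22, 11), Mul(-1, -11))) = Mul(Rational(1, 6), Add(33, 11)) = Mul(Rational(1, 6), 44) = Rational(22, 3) ≈ 7.3333)
Add(m, Mul(-1, 168)) = Add(Rational(22, 3), Mul(-1, 168)) = Add(Rational(22, 3), -168) = Rational(-482, 3)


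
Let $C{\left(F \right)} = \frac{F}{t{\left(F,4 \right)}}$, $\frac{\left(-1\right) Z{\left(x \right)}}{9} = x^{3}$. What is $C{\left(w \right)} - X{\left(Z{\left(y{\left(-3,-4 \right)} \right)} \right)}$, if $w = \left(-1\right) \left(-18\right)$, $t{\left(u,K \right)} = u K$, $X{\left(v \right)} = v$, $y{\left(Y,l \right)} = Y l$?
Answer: $\frac{62209}{4} \approx 15552.0$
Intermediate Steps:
$Z{\left(x \right)} = - 9 x^{3}$
$t{\left(u,K \right)} = K u$
$w = 18$
$C{\left(F \right)} = \frac{1}{4}$ ($C{\left(F \right)} = \frac{F}{4 F} = F \frac{1}{4 F} = \frac{1}{4}$)
$C{\left(w \right)} - X{\left(Z{\left(y{\left(-3,-4 \right)} \right)} \right)} = \frac{1}{4} - - 9 \left(\left(-3\right) \left(-4\right)\right)^{3} = \frac{1}{4} - - 9 \cdot 12^{3} = \frac{1}{4} - \left(-9\right) 1728 = \frac{1}{4} - -15552 = \frac{1}{4} + 15552 = \frac{62209}{4}$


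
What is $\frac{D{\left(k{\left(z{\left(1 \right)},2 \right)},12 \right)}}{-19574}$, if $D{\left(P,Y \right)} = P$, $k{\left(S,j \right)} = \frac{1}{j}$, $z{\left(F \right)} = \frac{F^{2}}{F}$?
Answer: $- \frac{1}{39148} \approx -2.5544 \cdot 10^{-5}$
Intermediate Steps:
$z{\left(F \right)} = F$
$\frac{D{\left(k{\left(z{\left(1 \right)},2 \right)},12 \right)}}{-19574} = \frac{1}{2 \left(-19574\right)} = \frac{1}{2} \left(- \frac{1}{19574}\right) = - \frac{1}{39148}$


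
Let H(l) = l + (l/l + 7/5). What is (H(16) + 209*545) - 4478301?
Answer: -21821888/5 ≈ -4.3644e+6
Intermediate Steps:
H(l) = 12/5 + l (H(l) = l + (1 + 7*(1/5)) = l + (1 + 7/5) = l + 12/5 = 12/5 + l)
(H(16) + 209*545) - 4478301 = ((12/5 + 16) + 209*545) - 4478301 = (92/5 + 113905) - 4478301 = 569617/5 - 4478301 = -21821888/5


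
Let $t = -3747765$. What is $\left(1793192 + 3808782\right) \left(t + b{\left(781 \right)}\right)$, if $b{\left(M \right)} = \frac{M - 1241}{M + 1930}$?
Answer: $- \frac{56917127917774250}{2711} \approx -2.0995 \cdot 10^{13}$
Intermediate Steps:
$b{\left(M \right)} = \frac{-1241 + M}{1930 + M}$
$\left(1793192 + 3808782\right) \left(t + b{\left(781 \right)}\right) = \left(1793192 + 3808782\right) \left(-3747765 + \frac{-1241 + 781}{1930 + 781}\right) = 5601974 \left(-3747765 + \frac{1}{2711} \left(-460\right)\right) = 5601974 \left(-3747765 - \frac{460}{2711}\right) = 5601974 \left(- \frac{10160191375}{2711}\right) = - \frac{56917127917774250}{2711}$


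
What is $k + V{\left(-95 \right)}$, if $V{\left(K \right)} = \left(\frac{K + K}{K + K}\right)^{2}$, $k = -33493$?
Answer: $-33492$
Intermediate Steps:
$V{\left(K \right)} = 1$ ($V{\left(K \right)} = \left(\frac{2 K}{2 K}\right)^{2} = \left(2 K \frac{1}{2 K}\right)^{2} = 1^{2} = 1$)
$k + V{\left(-95 \right)} = -33493 + 1 = -33492$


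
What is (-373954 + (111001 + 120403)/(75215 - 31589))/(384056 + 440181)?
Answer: -8156942900/17979081681 ≈ -0.45369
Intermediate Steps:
(-373954 + (111001 + 120403)/(75215 - 31589))/(384056 + 440181) = (-373954 + 231404/43626)/824237 = (-373954 + 231404*(1/43626))*(1/824237) = (-373954 + 115702/21813)*(1/824237) = -8156942900/21813*1/824237 = -8156942900/17979081681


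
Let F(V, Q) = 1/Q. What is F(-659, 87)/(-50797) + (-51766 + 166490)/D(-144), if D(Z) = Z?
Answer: -42250353965/53032068 ≈ -796.69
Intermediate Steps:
F(-659, 87)/(-50797) + (-51766 + 166490)/D(-144) = 1/(87*(-50797)) + (-51766 + 166490)/(-144) = (1/87)*(-1/50797) + 114724*(-1/144) = -1/4419339 - 28681/36 = -42250353965/53032068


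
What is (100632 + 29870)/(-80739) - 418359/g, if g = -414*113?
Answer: 3074749193/419681322 ≈ 7.3264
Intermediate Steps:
g = -46782
(100632 + 29870)/(-80739) - 418359/g = (100632 + 29870)/(-80739) - 418359/(-46782) = 130502*(-1/80739) - 418359*(-1/46782) = -130502/80739 + 139453/15594 = 3074749193/419681322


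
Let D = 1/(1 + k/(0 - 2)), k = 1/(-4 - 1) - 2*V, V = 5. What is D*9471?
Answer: 94710/61 ≈ 1552.6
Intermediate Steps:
k = -51/5 (k = 1/(-4 - 1) - 2*5 = 1/(-5) - 10 = -⅕ - 10 = -51/5 ≈ -10.200)
D = 10/61 (D = 1/(1 - 51/(5*(0 - 2))) = 1/(1 - 51/5/(-2)) = 1/(1 - 51/5*(-½)) = 1/(1 + 51/10) = 1/(61/10) = 10/61 ≈ 0.16393)
D*9471 = (10/61)*9471 = 94710/61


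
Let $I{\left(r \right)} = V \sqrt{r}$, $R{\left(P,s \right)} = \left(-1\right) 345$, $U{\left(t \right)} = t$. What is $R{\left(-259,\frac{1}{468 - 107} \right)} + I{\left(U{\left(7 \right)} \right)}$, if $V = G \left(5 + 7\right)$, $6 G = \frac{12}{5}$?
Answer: $-345 + \frac{24 \sqrt{7}}{5} \approx -332.3$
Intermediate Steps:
$G = \frac{2}{5}$ ($G = \frac{12 \cdot \frac{1}{5}}{6} = \frac{1}{6} \cdot \frac{12}{5} = \frac{2}{5} \approx 0.4$)
$V = \frac{24}{5}$ ($V = \frac{2 \left(5 + 7\right)}{5} = \frac{2}{5} \cdot 12 = \frac{24}{5} \approx 4.8$)
$R{\left(P,s \right)} = -345$
$I{\left(r \right)} = \frac{24 \sqrt{r}}{5}$
$R{\left(-259,\frac{1}{468 - 107} \right)} + I{\left(U{\left(7 \right)} \right)} = -345 + \frac{24 \sqrt{7}}{5}$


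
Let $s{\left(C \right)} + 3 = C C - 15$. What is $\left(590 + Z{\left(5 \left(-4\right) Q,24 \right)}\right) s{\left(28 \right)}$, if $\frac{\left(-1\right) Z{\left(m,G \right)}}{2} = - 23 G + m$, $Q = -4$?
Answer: $1175044$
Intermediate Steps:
$Z{\left(m,G \right)} = - 2 m + 46 G$ ($Z{\left(m,G \right)} = - 2 \left(- 23 G + m\right) = - 2 \left(m - 23 G\right) = - 2 m + 46 G$)
$s{\left(C \right)} = -18 + C^{2}$ ($s{\left(C \right)} = -3 + \left(C C - 15\right) = -3 + \left(C^{2} - 15\right) = -3 + \left(-15 + C^{2}\right) = -18 + C^{2}$)
$\left(590 + Z{\left(5 \left(-4\right) Q,24 \right)}\right) s{\left(28 \right)} = \left(590 + \left(- 2 \cdot 5 \left(-4\right) \left(-4\right) + 46 \cdot 24\right)\right) \left(-18 + 28^{2}\right) = \left(590 + \left(- 2 \left(\left(-20\right) \left(-4\right)\right) + 1104\right)\right) \left(-18 + 784\right) = \left(590 + \left(\left(-2\right) 80 + 1104\right)\right) 766 = \left(590 + \left(-160 + 1104\right)\right) 766 = \left(590 + 944\right) 766 = 1534 \cdot 766 = 1175044$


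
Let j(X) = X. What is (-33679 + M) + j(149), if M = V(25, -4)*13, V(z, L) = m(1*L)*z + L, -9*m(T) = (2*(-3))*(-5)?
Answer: -103996/3 ≈ -34665.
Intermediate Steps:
m(T) = -10/3 (m(T) = -2*(-3)*(-5)/9 = -(-2)*(-5)/3 = -⅑*30 = -10/3)
V(z, L) = L - 10*z/3 (V(z, L) = -10*z/3 + L = L - 10*z/3)
M = -3406/3 (M = (-4 - 10/3*25)*13 = (-4 - 250/3)*13 = -262/3*13 = -3406/3 ≈ -1135.3)
(-33679 + M) + j(149) = (-33679 - 3406/3) + 149 = -104443/3 + 149 = -103996/3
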